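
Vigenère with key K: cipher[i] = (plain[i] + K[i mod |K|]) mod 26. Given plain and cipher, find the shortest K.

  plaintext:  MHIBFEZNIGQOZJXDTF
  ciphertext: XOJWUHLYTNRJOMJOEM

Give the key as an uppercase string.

LHBVPDML

  i= 0: X-M = 11 → L
  i= 1: O-H =  7 → H
  i= 2: J-I =  1 → B
  i= 3: W-B = 21 → V
  i= 4: U-F = 15 → P
  i= 5: H-E =  3 → D
  i= 6: L-Z = 12 → M
  i= 7: Y-N = 11 → L
  i= 8: T-I = 11 → L
  i= 9: N-G =  7 → H
  i=10: R-Q =  1 → B
  i=11: J-O = 21 → V
  i=12: O-Z = 15 → P
  i=13: M-J =  3 → D
  i=14: J-X = 12 → M
  i=15: O-D = 11 → L
  i=16: E-T = 11 → L
  i=17: M-F =  7 → H
  shifts repeat with period 8: LHBVPDML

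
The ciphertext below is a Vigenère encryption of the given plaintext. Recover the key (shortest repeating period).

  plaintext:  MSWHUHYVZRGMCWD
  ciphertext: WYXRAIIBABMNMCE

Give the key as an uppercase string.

KGB

  i= 0: W-M = 10 → K
  i= 1: Y-S =  6 → G
  i= 2: X-W =  1 → B
  i= 3: R-H = 10 → K
  i= 4: A-U =  6 → G
  i= 5: I-H =  1 → B
  i= 6: I-Y = 10 → K
  i= 7: B-V =  6 → G
  i= 8: A-Z =  1 → B
  i= 9: B-R = 10 → K
  i=10: M-G =  6 → G
  i=11: N-M =  1 → B
  i=12: M-C = 10 → K
  i=13: C-W =  6 → G
  i=14: E-D =  1 → B
  shifts repeat with period 3: KGB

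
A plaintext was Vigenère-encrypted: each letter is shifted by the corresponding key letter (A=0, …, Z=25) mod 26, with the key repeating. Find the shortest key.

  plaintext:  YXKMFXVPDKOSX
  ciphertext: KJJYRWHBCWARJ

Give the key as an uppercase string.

  i= 0: K-Y = 12 → M
  i= 1: J-X = 12 → M
  i= 2: J-K = 25 → Z
  i= 3: Y-M = 12 → M
  i= 4: R-F = 12 → M
  i= 5: W-X = 25 → Z
  i= 6: H-V = 12 → M
  i= 7: B-P = 12 → M
  i= 8: C-D = 25 → Z
  i= 9: W-K = 12 → M
  i=10: A-O = 12 → M
  i=11: R-S = 25 → Z
  i=12: J-X = 12 → M
  shifts repeat with period 3: MMZ

MMZ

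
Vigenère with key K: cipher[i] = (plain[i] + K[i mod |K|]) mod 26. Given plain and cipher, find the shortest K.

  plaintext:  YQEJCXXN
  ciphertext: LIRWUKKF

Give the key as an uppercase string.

  i= 0: L-Y = 13 → N
  i= 1: I-Q = 18 → S
  i= 2: R-E = 13 → N
  i= 3: W-J = 13 → N
  i= 4: U-C = 18 → S
  i= 5: K-X = 13 → N
  i= 6: K-X = 13 → N
  i= 7: F-N = 18 → S
  shifts repeat with period 3: NSN

NSN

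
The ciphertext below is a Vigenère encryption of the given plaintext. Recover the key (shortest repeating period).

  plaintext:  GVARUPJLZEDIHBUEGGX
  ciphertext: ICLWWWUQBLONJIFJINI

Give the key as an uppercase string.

  i= 0: I-G =  2 → C
  i= 1: C-V =  7 → H
  i= 2: L-A = 11 → L
  i= 3: W-R =  5 → F
  i= 4: W-U =  2 → C
  i= 5: W-P =  7 → H
  i= 6: U-J = 11 → L
  i= 7: Q-L =  5 → F
  i= 8: B-Z =  2 → C
  i= 9: L-E =  7 → H
  i=10: O-D = 11 → L
  i=11: N-I =  5 → F
  i=12: J-H =  2 → C
  i=13: I-B =  7 → H
  i=14: F-U = 11 → L
  i=15: J-E =  5 → F
  i=16: I-G =  2 → C
  i=17: N-G =  7 → H
  i=18: I-X = 11 → L
  shifts repeat with period 4: CHLF

CHLF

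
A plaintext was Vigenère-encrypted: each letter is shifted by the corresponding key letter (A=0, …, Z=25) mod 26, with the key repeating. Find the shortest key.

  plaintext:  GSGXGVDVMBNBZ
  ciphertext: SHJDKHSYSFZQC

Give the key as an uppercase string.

MPDGE

  i= 0: S-G = 12 → M
  i= 1: H-S = 15 → P
  i= 2: J-G =  3 → D
  i= 3: D-X =  6 → G
  i= 4: K-G =  4 → E
  i= 5: H-V = 12 → M
  i= 6: S-D = 15 → P
  i= 7: Y-V =  3 → D
  i= 8: S-M =  6 → G
  i= 9: F-B =  4 → E
  i=10: Z-N = 12 → M
  i=11: Q-B = 15 → P
  i=12: C-Z =  3 → D
  shifts repeat with period 5: MPDGE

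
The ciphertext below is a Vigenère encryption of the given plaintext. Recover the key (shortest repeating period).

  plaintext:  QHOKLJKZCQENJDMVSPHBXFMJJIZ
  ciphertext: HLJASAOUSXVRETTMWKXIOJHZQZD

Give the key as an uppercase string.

REVQH

  i= 0: H-Q = 17 → R
  i= 1: L-H =  4 → E
  i= 2: J-O = 21 → V
  i= 3: A-K = 16 → Q
  i= 4: S-L =  7 → H
  i= 5: A-J = 17 → R
  i= 6: O-K =  4 → E
  i= 7: U-Z = 21 → V
  i= 8: S-C = 16 → Q
  i= 9: X-Q =  7 → H
  i=10: V-E = 17 → R
  i=11: R-N =  4 → E
  i=12: E-J = 21 → V
  i=13: T-D = 16 → Q
  i=14: T-M =  7 → H
  i=15: M-V = 17 → R
  i=16: W-S =  4 → E
  i=17: K-P = 21 → V
  i=18: X-H = 16 → Q
  i=19: I-B =  7 → H
  i=20: O-X = 17 → R
  i=21: J-F =  4 → E
  i=22: H-M = 21 → V
  i=23: Z-J = 16 → Q
  i=24: Q-J =  7 → H
  i=25: Z-I = 17 → R
  i=26: D-Z =  4 → E
  shifts repeat with period 5: REVQH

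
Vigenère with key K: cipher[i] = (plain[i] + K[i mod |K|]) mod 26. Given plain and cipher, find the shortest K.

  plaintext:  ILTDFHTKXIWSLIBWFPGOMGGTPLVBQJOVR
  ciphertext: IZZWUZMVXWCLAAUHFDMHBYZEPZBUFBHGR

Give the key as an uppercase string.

AOGTPSTL

  i= 0: I-I =  0 → A
  i= 1: Z-L = 14 → O
  i= 2: Z-T =  6 → G
  i= 3: W-D = 19 → T
  i= 4: U-F = 15 → P
  i= 5: Z-H = 18 → S
  i= 6: M-T = 19 → T
  i= 7: V-K = 11 → L
  i= 8: X-X =  0 → A
  i= 9: W-I = 14 → O
  i=10: C-W =  6 → G
  i=11: L-S = 19 → T
  i=12: A-L = 15 → P
  i=13: A-I = 18 → S
  i=14: U-B = 19 → T
  i=15: H-W = 11 → L
  i=16: F-F =  0 → A
  i=17: D-P = 14 → O
  i=18: M-G =  6 → G
  i=19: H-O = 19 → T
  i=20: B-M = 15 → P
  i=21: Y-G = 18 → S
  i=22: Z-G = 19 → T
  i=23: E-T = 11 → L
  i=24: P-P =  0 → A
  i=25: Z-L = 14 → O
  i=26: B-V =  6 → G
  i=27: U-B = 19 → T
  i=28: F-Q = 15 → P
  i=29: B-J = 18 → S
  i=30: H-O = 19 → T
  i=31: G-V = 11 → L
  i=32: R-R =  0 → A
  shifts repeat with period 8: AOGTPSTL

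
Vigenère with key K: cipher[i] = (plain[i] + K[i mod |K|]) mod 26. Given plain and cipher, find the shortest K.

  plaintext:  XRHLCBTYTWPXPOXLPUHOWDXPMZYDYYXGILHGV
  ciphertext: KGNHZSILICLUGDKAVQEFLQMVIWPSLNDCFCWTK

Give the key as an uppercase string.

NPGWXRP

  i= 0: K-X = 13 → N
  i= 1: G-R = 15 → P
  i= 2: N-H =  6 → G
  i= 3: H-L = 22 → W
  i= 4: Z-C = 23 → X
  i= 5: S-B = 17 → R
  i= 6: I-T = 15 → P
  i= 7: L-Y = 13 → N
  i= 8: I-T = 15 → P
  i= 9: C-W =  6 → G
  i=10: L-P = 22 → W
  i=11: U-X = 23 → X
  i=12: G-P = 17 → R
  i=13: D-O = 15 → P
  i=14: K-X = 13 → N
  i=15: A-L = 15 → P
  i=16: V-P =  6 → G
  i=17: Q-U = 22 → W
  i=18: E-H = 23 → X
  i=19: F-O = 17 → R
  i=20: L-W = 15 → P
  i=21: Q-D = 13 → N
  i=22: M-X = 15 → P
  i=23: V-P =  6 → G
  i=24: I-M = 22 → W
  i=25: W-Z = 23 → X
  i=26: P-Y = 17 → R
  i=27: S-D = 15 → P
  i=28: L-Y = 13 → N
  i=29: N-Y = 15 → P
  i=30: D-X =  6 → G
  i=31: C-G = 22 → W
  i=32: F-I = 23 → X
  i=33: C-L = 17 → R
  i=34: W-H = 15 → P
  i=35: T-G = 13 → N
  i=36: K-V = 15 → P
  shifts repeat with period 7: NPGWXRP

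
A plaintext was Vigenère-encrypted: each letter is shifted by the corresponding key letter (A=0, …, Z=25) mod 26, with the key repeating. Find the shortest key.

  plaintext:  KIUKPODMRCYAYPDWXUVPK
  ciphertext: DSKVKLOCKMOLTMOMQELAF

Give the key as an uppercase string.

TKQLVXLQ

  i= 0: D-K = 19 → T
  i= 1: S-I = 10 → K
  i= 2: K-U = 16 → Q
  i= 3: V-K = 11 → L
  i= 4: K-P = 21 → V
  i= 5: L-O = 23 → X
  i= 6: O-D = 11 → L
  i= 7: C-M = 16 → Q
  i= 8: K-R = 19 → T
  i= 9: M-C = 10 → K
  i=10: O-Y = 16 → Q
  i=11: L-A = 11 → L
  i=12: T-Y = 21 → V
  i=13: M-P = 23 → X
  i=14: O-D = 11 → L
  i=15: M-W = 16 → Q
  i=16: Q-X = 19 → T
  i=17: E-U = 10 → K
  i=18: L-V = 16 → Q
  i=19: A-P = 11 → L
  i=20: F-K = 21 → V
  shifts repeat with period 8: TKQLVXLQ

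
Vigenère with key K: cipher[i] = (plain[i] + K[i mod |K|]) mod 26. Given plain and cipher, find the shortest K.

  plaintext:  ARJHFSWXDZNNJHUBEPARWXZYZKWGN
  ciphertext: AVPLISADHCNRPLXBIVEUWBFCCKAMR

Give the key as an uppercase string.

AEGED

  i= 0: A-A =  0 → A
  i= 1: V-R =  4 → E
  i= 2: P-J =  6 → G
  i= 3: L-H =  4 → E
  i= 4: I-F =  3 → D
  i= 5: S-S =  0 → A
  i= 6: A-W =  4 → E
  i= 7: D-X =  6 → G
  i= 8: H-D =  4 → E
  i= 9: C-Z =  3 → D
  i=10: N-N =  0 → A
  i=11: R-N =  4 → E
  i=12: P-J =  6 → G
  i=13: L-H =  4 → E
  i=14: X-U =  3 → D
  i=15: B-B =  0 → A
  i=16: I-E =  4 → E
  i=17: V-P =  6 → G
  i=18: E-A =  4 → E
  i=19: U-R =  3 → D
  i=20: W-W =  0 → A
  i=21: B-X =  4 → E
  i=22: F-Z =  6 → G
  i=23: C-Y =  4 → E
  i=24: C-Z =  3 → D
  i=25: K-K =  0 → A
  i=26: A-W =  4 → E
  i=27: M-G =  6 → G
  i=28: R-N =  4 → E
  shifts repeat with period 5: AEGED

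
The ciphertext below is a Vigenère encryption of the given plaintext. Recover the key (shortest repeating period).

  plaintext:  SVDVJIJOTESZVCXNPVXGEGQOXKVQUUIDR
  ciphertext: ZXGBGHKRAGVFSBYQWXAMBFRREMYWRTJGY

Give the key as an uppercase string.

HCDGXZBD

  i= 0: Z-S =  7 → H
  i= 1: X-V =  2 → C
  i= 2: G-D =  3 → D
  i= 3: B-V =  6 → G
  i= 4: G-J = 23 → X
  i= 5: H-I = 25 → Z
  i= 6: K-J =  1 → B
  i= 7: R-O =  3 → D
  i= 8: A-T =  7 → H
  i= 9: G-E =  2 → C
  i=10: V-S =  3 → D
  i=11: F-Z =  6 → G
  i=12: S-V = 23 → X
  i=13: B-C = 25 → Z
  i=14: Y-X =  1 → B
  i=15: Q-N =  3 → D
  i=16: W-P =  7 → H
  i=17: X-V =  2 → C
  i=18: A-X =  3 → D
  i=19: M-G =  6 → G
  i=20: B-E = 23 → X
  i=21: F-G = 25 → Z
  i=22: R-Q =  1 → B
  i=23: R-O =  3 → D
  i=24: E-X =  7 → H
  i=25: M-K =  2 → C
  i=26: Y-V =  3 → D
  i=27: W-Q =  6 → G
  i=28: R-U = 23 → X
  i=29: T-U = 25 → Z
  i=30: J-I =  1 → B
  i=31: G-D =  3 → D
  i=32: Y-R =  7 → H
  shifts repeat with period 8: HCDGXZBD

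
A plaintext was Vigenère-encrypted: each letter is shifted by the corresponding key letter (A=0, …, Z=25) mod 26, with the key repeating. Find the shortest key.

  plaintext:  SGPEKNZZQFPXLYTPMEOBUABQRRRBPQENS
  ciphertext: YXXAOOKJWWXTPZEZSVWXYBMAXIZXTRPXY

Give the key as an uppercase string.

GRIWEBLK

  i= 0: Y-S =  6 → G
  i= 1: X-G = 17 → R
  i= 2: X-P =  8 → I
  i= 3: A-E = 22 → W
  i= 4: O-K =  4 → E
  i= 5: O-N =  1 → B
  i= 6: K-Z = 11 → L
  i= 7: J-Z = 10 → K
  i= 8: W-Q =  6 → G
  i= 9: W-F = 17 → R
  i=10: X-P =  8 → I
  i=11: T-X = 22 → W
  i=12: P-L =  4 → E
  i=13: Z-Y =  1 → B
  i=14: E-T = 11 → L
  i=15: Z-P = 10 → K
  i=16: S-M =  6 → G
  i=17: V-E = 17 → R
  i=18: W-O =  8 → I
  i=19: X-B = 22 → W
  i=20: Y-U =  4 → E
  i=21: B-A =  1 → B
  i=22: M-B = 11 → L
  i=23: A-Q = 10 → K
  i=24: X-R =  6 → G
  i=25: I-R = 17 → R
  i=26: Z-R =  8 → I
  i=27: X-B = 22 → W
  i=28: T-P =  4 → E
  i=29: R-Q =  1 → B
  i=30: P-E = 11 → L
  i=31: X-N = 10 → K
  i=32: Y-S =  6 → G
  shifts repeat with period 8: GRIWEBLK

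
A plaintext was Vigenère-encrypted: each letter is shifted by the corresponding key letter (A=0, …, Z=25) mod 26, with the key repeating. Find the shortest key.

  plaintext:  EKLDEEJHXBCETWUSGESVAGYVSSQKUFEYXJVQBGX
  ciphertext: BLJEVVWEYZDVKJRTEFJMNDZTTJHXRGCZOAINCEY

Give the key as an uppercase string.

XBYBRRN

  i= 0: B-E = 23 → X
  i= 1: L-K =  1 → B
  i= 2: J-L = 24 → Y
  i= 3: E-D =  1 → B
  i= 4: V-E = 17 → R
  i= 5: V-E = 17 → R
  i= 6: W-J = 13 → N
  i= 7: E-H = 23 → X
  i= 8: Y-X =  1 → B
  i= 9: Z-B = 24 → Y
  i=10: D-C =  1 → B
  i=11: V-E = 17 → R
  i=12: K-T = 17 → R
  i=13: J-W = 13 → N
  i=14: R-U = 23 → X
  i=15: T-S =  1 → B
  i=16: E-G = 24 → Y
  i=17: F-E =  1 → B
  i=18: J-S = 17 → R
  i=19: M-V = 17 → R
  i=20: N-A = 13 → N
  i=21: D-G = 23 → X
  i=22: Z-Y =  1 → B
  i=23: T-V = 24 → Y
  i=24: T-S =  1 → B
  i=25: J-S = 17 → R
  i=26: H-Q = 17 → R
  i=27: X-K = 13 → N
  i=28: R-U = 23 → X
  i=29: G-F =  1 → B
  i=30: C-E = 24 → Y
  i=31: Z-Y =  1 → B
  i=32: O-X = 17 → R
  i=33: A-J = 17 → R
  i=34: I-V = 13 → N
  i=35: N-Q = 23 → X
  i=36: C-B =  1 → B
  i=37: E-G = 24 → Y
  i=38: Y-X =  1 → B
  shifts repeat with period 7: XBYBRRN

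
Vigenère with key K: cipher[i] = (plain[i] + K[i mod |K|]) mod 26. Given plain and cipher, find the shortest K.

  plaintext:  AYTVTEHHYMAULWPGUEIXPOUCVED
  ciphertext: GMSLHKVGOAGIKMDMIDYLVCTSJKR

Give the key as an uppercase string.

GOZQO

  i= 0: G-A =  6 → G
  i= 1: M-Y = 14 → O
  i= 2: S-T = 25 → Z
  i= 3: L-V = 16 → Q
  i= 4: H-T = 14 → O
  i= 5: K-E =  6 → G
  i= 6: V-H = 14 → O
  i= 7: G-H = 25 → Z
  i= 8: O-Y = 16 → Q
  i= 9: A-M = 14 → O
  i=10: G-A =  6 → G
  i=11: I-U = 14 → O
  i=12: K-L = 25 → Z
  i=13: M-W = 16 → Q
  i=14: D-P = 14 → O
  i=15: M-G =  6 → G
  i=16: I-U = 14 → O
  i=17: D-E = 25 → Z
  i=18: Y-I = 16 → Q
  i=19: L-X = 14 → O
  i=20: V-P =  6 → G
  i=21: C-O = 14 → O
  i=22: T-U = 25 → Z
  i=23: S-C = 16 → Q
  i=24: J-V = 14 → O
  i=25: K-E =  6 → G
  i=26: R-D = 14 → O
  shifts repeat with period 5: GOZQO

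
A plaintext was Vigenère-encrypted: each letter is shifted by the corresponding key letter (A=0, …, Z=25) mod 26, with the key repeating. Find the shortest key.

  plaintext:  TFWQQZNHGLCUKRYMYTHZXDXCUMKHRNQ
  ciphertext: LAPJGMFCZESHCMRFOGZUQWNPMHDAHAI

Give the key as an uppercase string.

SVTTQN

  i= 0: L-T = 18 → S
  i= 1: A-F = 21 → V
  i= 2: P-W = 19 → T
  i= 3: J-Q = 19 → T
  i= 4: G-Q = 16 → Q
  i= 5: M-Z = 13 → N
  i= 6: F-N = 18 → S
  i= 7: C-H = 21 → V
  i= 8: Z-G = 19 → T
  i= 9: E-L = 19 → T
  i=10: S-C = 16 → Q
  i=11: H-U = 13 → N
  i=12: C-K = 18 → S
  i=13: M-R = 21 → V
  i=14: R-Y = 19 → T
  i=15: F-M = 19 → T
  i=16: O-Y = 16 → Q
  i=17: G-T = 13 → N
  i=18: Z-H = 18 → S
  i=19: U-Z = 21 → V
  i=20: Q-X = 19 → T
  i=21: W-D = 19 → T
  i=22: N-X = 16 → Q
  i=23: P-C = 13 → N
  i=24: M-U = 18 → S
  i=25: H-M = 21 → V
  i=26: D-K = 19 → T
  i=27: A-H = 19 → T
  i=28: H-R = 16 → Q
  i=29: A-N = 13 → N
  i=30: I-Q = 18 → S
  shifts repeat with period 6: SVTTQN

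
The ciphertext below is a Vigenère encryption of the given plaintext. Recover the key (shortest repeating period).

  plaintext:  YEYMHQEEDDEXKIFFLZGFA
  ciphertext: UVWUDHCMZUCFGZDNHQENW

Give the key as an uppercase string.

WRYI

  i= 0: U-Y = 22 → W
  i= 1: V-E = 17 → R
  i= 2: W-Y = 24 → Y
  i= 3: U-M =  8 → I
  i= 4: D-H = 22 → W
  i= 5: H-Q = 17 → R
  i= 6: C-E = 24 → Y
  i= 7: M-E =  8 → I
  i= 8: Z-D = 22 → W
  i= 9: U-D = 17 → R
  i=10: C-E = 24 → Y
  i=11: F-X =  8 → I
  i=12: G-K = 22 → W
  i=13: Z-I = 17 → R
  i=14: D-F = 24 → Y
  i=15: N-F =  8 → I
  i=16: H-L = 22 → W
  i=17: Q-Z = 17 → R
  i=18: E-G = 24 → Y
  i=19: N-F =  8 → I
  i=20: W-A = 22 → W
  shifts repeat with period 4: WRYI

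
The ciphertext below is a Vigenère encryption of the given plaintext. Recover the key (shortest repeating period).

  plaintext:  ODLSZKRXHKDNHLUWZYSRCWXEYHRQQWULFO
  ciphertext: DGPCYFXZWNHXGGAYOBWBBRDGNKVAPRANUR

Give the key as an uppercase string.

  i= 0: D-O = 15 → P
  i= 1: G-D =  3 → D
  i= 2: P-L =  4 → E
  i= 3: C-S = 10 → K
  i= 4: Y-Z = 25 → Z
  i= 5: F-K = 21 → V
  i= 6: X-R =  6 → G
  i= 7: Z-X =  2 → C
  i= 8: W-H = 15 → P
  i= 9: N-K =  3 → D
  i=10: H-D =  4 → E
  i=11: X-N = 10 → K
  i=12: G-H = 25 → Z
  i=13: G-L = 21 → V
  i=14: A-U =  6 → G
  i=15: Y-W =  2 → C
  i=16: O-Z = 15 → P
  i=17: B-Y =  3 → D
  i=18: W-S =  4 → E
  i=19: B-R = 10 → K
  i=20: B-C = 25 → Z
  i=21: R-W = 21 → V
  i=22: D-X =  6 → G
  i=23: G-E =  2 → C
  i=24: N-Y = 15 → P
  i=25: K-H =  3 → D
  i=26: V-R =  4 → E
  i=27: A-Q = 10 → K
  i=28: P-Q = 25 → Z
  i=29: R-W = 21 → V
  i=30: A-U =  6 → G
  i=31: N-L =  2 → C
  i=32: U-F = 15 → P
  i=33: R-O =  3 → D
  shifts repeat with period 8: PDEKZVGC

PDEKZVGC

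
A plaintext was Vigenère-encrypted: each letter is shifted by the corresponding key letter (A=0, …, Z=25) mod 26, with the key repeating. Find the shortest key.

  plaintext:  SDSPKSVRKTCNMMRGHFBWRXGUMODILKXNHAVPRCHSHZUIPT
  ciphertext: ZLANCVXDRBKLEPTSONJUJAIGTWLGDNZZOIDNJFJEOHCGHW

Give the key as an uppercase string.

HIIYSDCM

  i= 0: Z-S =  7 → H
  i= 1: L-D =  8 → I
  i= 2: A-S =  8 → I
  i= 3: N-P = 24 → Y
  i= 4: C-K = 18 → S
  i= 5: V-S =  3 → D
  i= 6: X-V =  2 → C
  i= 7: D-R = 12 → M
  i= 8: R-K =  7 → H
  i= 9: B-T =  8 → I
  i=10: K-C =  8 → I
  i=11: L-N = 24 → Y
  i=12: E-M = 18 → S
  i=13: P-M =  3 → D
  i=14: T-R =  2 → C
  i=15: S-G = 12 → M
  i=16: O-H =  7 → H
  i=17: N-F =  8 → I
  i=18: J-B =  8 → I
  i=19: U-W = 24 → Y
  i=20: J-R = 18 → S
  i=21: A-X =  3 → D
  i=22: I-G =  2 → C
  i=23: G-U = 12 → M
  i=24: T-M =  7 → H
  i=25: W-O =  8 → I
  i=26: L-D =  8 → I
  i=27: G-I = 24 → Y
  i=28: D-L = 18 → S
  i=29: N-K =  3 → D
  i=30: Z-X =  2 → C
  i=31: Z-N = 12 → M
  i=32: O-H =  7 → H
  i=33: I-A =  8 → I
  i=34: D-V =  8 → I
  i=35: N-P = 24 → Y
  i=36: J-R = 18 → S
  i=37: F-C =  3 → D
  i=38: J-H =  2 → C
  i=39: E-S = 12 → M
  i=40: O-H =  7 → H
  i=41: H-Z =  8 → I
  i=42: C-U =  8 → I
  i=43: G-I = 24 → Y
  i=44: H-P = 18 → S
  i=45: W-T =  3 → D
  shifts repeat with period 8: HIIYSDCM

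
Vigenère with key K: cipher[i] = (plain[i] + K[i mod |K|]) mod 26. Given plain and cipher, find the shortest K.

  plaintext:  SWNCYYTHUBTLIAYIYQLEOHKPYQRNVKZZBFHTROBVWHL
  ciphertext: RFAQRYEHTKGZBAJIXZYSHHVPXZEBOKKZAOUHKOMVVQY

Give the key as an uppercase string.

ZJNOTALA

  i= 0: R-S = 25 → Z
  i= 1: F-W =  9 → J
  i= 2: A-N = 13 → N
  i= 3: Q-C = 14 → O
  i= 4: R-Y = 19 → T
  i= 5: Y-Y =  0 → A
  i= 6: E-T = 11 → L
  i= 7: H-H =  0 → A
  i= 8: T-U = 25 → Z
  i= 9: K-B =  9 → J
  i=10: G-T = 13 → N
  i=11: Z-L = 14 → O
  i=12: B-I = 19 → T
  i=13: A-A =  0 → A
  i=14: J-Y = 11 → L
  i=15: I-I =  0 → A
  i=16: X-Y = 25 → Z
  i=17: Z-Q =  9 → J
  i=18: Y-L = 13 → N
  i=19: S-E = 14 → O
  i=20: H-O = 19 → T
  i=21: H-H =  0 → A
  i=22: V-K = 11 → L
  i=23: P-P =  0 → A
  i=24: X-Y = 25 → Z
  i=25: Z-Q =  9 → J
  i=26: E-R = 13 → N
  i=27: B-N = 14 → O
  i=28: O-V = 19 → T
  i=29: K-K =  0 → A
  i=30: K-Z = 11 → L
  i=31: Z-Z =  0 → A
  i=32: A-B = 25 → Z
  i=33: O-F =  9 → J
  i=34: U-H = 13 → N
  i=35: H-T = 14 → O
  i=36: K-R = 19 → T
  i=37: O-O =  0 → A
  i=38: M-B = 11 → L
  i=39: V-V =  0 → A
  i=40: V-W = 25 → Z
  i=41: Q-H =  9 → J
  i=42: Y-L = 13 → N
  shifts repeat with period 8: ZJNOTALA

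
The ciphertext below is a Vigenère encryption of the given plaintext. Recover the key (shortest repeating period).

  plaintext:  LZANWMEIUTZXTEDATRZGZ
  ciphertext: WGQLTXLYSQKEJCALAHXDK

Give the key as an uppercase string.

  i= 0: W-L = 11 → L
  i= 1: G-Z =  7 → H
  i= 2: Q-A = 16 → Q
  i= 3: L-N = 24 → Y
  i= 4: T-W = 23 → X
  i= 5: X-M = 11 → L
  i= 6: L-E =  7 → H
  i= 7: Y-I = 16 → Q
  i= 8: S-U = 24 → Y
  i= 9: Q-T = 23 → X
  i=10: K-Z = 11 → L
  i=11: E-X =  7 → H
  i=12: J-T = 16 → Q
  i=13: C-E = 24 → Y
  i=14: A-D = 23 → X
  i=15: L-A = 11 → L
  i=16: A-T =  7 → H
  i=17: H-R = 16 → Q
  i=18: X-Z = 24 → Y
  i=19: D-G = 23 → X
  i=20: K-Z = 11 → L
  shifts repeat with period 5: LHQYX

LHQYX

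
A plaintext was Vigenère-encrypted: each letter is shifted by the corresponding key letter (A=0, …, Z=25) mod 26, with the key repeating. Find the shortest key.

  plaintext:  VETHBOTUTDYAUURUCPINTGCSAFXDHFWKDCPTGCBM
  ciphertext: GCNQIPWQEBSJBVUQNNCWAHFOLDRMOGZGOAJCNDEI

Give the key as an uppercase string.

  i= 0: G-V = 11 → L
  i= 1: C-E = 24 → Y
  i= 2: N-T = 20 → U
  i= 3: Q-H =  9 → J
  i= 4: I-B =  7 → H
  i= 5: P-O =  1 → B
  i= 6: W-T =  3 → D
  i= 7: Q-U = 22 → W
  i= 8: E-T = 11 → L
  i= 9: B-D = 24 → Y
  i=10: S-Y = 20 → U
  i=11: J-A =  9 → J
  i=12: B-U =  7 → H
  i=13: V-U =  1 → B
  i=14: U-R =  3 → D
  i=15: Q-U = 22 → W
  i=16: N-C = 11 → L
  i=17: N-P = 24 → Y
  i=18: C-I = 20 → U
  i=19: W-N =  9 → J
  i=20: A-T =  7 → H
  i=21: H-G =  1 → B
  i=22: F-C =  3 → D
  i=23: O-S = 22 → W
  i=24: L-A = 11 → L
  i=25: D-F = 24 → Y
  i=26: R-X = 20 → U
  i=27: M-D =  9 → J
  i=28: O-H =  7 → H
  i=29: G-F =  1 → B
  i=30: Z-W =  3 → D
  i=31: G-K = 22 → W
  i=32: O-D = 11 → L
  i=33: A-C = 24 → Y
  i=34: J-P = 20 → U
  i=35: C-T =  9 → J
  i=36: N-G =  7 → H
  i=37: D-C =  1 → B
  i=38: E-B =  3 → D
  i=39: I-M = 22 → W
  shifts repeat with period 8: LYUJHBDW

LYUJHBDW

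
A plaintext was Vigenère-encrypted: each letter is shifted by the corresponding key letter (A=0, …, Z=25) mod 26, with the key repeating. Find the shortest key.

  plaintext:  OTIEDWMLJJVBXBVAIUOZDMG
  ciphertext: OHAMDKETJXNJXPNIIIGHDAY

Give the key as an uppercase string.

  i= 0: O-O =  0 → A
  i= 1: H-T = 14 → O
  i= 2: A-I = 18 → S
  i= 3: M-E =  8 → I
  i= 4: D-D =  0 → A
  i= 5: K-W = 14 → O
  i= 6: E-M = 18 → S
  i= 7: T-L =  8 → I
  i= 8: J-J =  0 → A
  i= 9: X-J = 14 → O
  i=10: N-V = 18 → S
  i=11: J-B =  8 → I
  i=12: X-X =  0 → A
  i=13: P-B = 14 → O
  i=14: N-V = 18 → S
  i=15: I-A =  8 → I
  i=16: I-I =  0 → A
  i=17: I-U = 14 → O
  i=18: G-O = 18 → S
  i=19: H-Z =  8 → I
  i=20: D-D =  0 → A
  i=21: A-M = 14 → O
  i=22: Y-G = 18 → S
  shifts repeat with period 4: AOSI

AOSI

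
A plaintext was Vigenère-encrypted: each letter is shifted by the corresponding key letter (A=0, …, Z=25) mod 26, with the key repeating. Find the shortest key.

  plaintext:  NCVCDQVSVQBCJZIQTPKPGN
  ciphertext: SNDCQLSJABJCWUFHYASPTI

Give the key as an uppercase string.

FLIANVXR

  i= 0: S-N =  5 → F
  i= 1: N-C = 11 → L
  i= 2: D-V =  8 → I
  i= 3: C-C =  0 → A
  i= 4: Q-D = 13 → N
  i= 5: L-Q = 21 → V
  i= 6: S-V = 23 → X
  i= 7: J-S = 17 → R
  i= 8: A-V =  5 → F
  i= 9: B-Q = 11 → L
  i=10: J-B =  8 → I
  i=11: C-C =  0 → A
  i=12: W-J = 13 → N
  i=13: U-Z = 21 → V
  i=14: F-I = 23 → X
  i=15: H-Q = 17 → R
  i=16: Y-T =  5 → F
  i=17: A-P = 11 → L
  i=18: S-K =  8 → I
  i=19: P-P =  0 → A
  i=20: T-G = 13 → N
  i=21: I-N = 21 → V
  shifts repeat with period 8: FLIANVXR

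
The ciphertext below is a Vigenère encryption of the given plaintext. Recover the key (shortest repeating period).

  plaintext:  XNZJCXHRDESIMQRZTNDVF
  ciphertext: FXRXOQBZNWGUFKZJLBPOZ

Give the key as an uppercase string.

IKSOMTU

  i= 0: F-X =  8 → I
  i= 1: X-N = 10 → K
  i= 2: R-Z = 18 → S
  i= 3: X-J = 14 → O
  i= 4: O-C = 12 → M
  i= 5: Q-X = 19 → T
  i= 6: B-H = 20 → U
  i= 7: Z-R =  8 → I
  i= 8: N-D = 10 → K
  i= 9: W-E = 18 → S
  i=10: G-S = 14 → O
  i=11: U-I = 12 → M
  i=12: F-M = 19 → T
  i=13: K-Q = 20 → U
  i=14: Z-R =  8 → I
  i=15: J-Z = 10 → K
  i=16: L-T = 18 → S
  i=17: B-N = 14 → O
  i=18: P-D = 12 → M
  i=19: O-V = 19 → T
  i=20: Z-F = 20 → U
  shifts repeat with period 7: IKSOMTU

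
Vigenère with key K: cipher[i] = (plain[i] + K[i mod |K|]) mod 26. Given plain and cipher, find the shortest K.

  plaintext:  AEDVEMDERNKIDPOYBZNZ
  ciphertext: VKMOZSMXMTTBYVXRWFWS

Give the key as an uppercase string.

VGJT

  i= 0: V-A = 21 → V
  i= 1: K-E =  6 → G
  i= 2: M-D =  9 → J
  i= 3: O-V = 19 → T
  i= 4: Z-E = 21 → V
  i= 5: S-M =  6 → G
  i= 6: M-D =  9 → J
  i= 7: X-E = 19 → T
  i= 8: M-R = 21 → V
  i= 9: T-N =  6 → G
  i=10: T-K =  9 → J
  i=11: B-I = 19 → T
  i=12: Y-D = 21 → V
  i=13: V-P =  6 → G
  i=14: X-O =  9 → J
  i=15: R-Y = 19 → T
  i=16: W-B = 21 → V
  i=17: F-Z =  6 → G
  i=18: W-N =  9 → J
  i=19: S-Z = 19 → T
  shifts repeat with period 4: VGJT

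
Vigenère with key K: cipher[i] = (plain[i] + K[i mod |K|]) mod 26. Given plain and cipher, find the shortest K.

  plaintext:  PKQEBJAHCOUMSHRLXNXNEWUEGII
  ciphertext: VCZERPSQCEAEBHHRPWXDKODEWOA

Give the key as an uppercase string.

GSJAQ

  i= 0: V-P =  6 → G
  i= 1: C-K = 18 → S
  i= 2: Z-Q =  9 → J
  i= 3: E-E =  0 → A
  i= 4: R-B = 16 → Q
  i= 5: P-J =  6 → G
  i= 6: S-A = 18 → S
  i= 7: Q-H =  9 → J
  i= 8: C-C =  0 → A
  i= 9: E-O = 16 → Q
  i=10: A-U =  6 → G
  i=11: E-M = 18 → S
  i=12: B-S =  9 → J
  i=13: H-H =  0 → A
  i=14: H-R = 16 → Q
  i=15: R-L =  6 → G
  i=16: P-X = 18 → S
  i=17: W-N =  9 → J
  i=18: X-X =  0 → A
  i=19: D-N = 16 → Q
  i=20: K-E =  6 → G
  i=21: O-W = 18 → S
  i=22: D-U =  9 → J
  i=23: E-E =  0 → A
  i=24: W-G = 16 → Q
  i=25: O-I =  6 → G
  i=26: A-I = 18 → S
  shifts repeat with period 5: GSJAQ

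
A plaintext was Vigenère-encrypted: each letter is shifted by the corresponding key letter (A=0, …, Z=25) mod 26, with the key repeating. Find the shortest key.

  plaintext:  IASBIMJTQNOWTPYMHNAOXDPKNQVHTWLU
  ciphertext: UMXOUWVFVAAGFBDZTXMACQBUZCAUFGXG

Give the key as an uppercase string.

  i= 0: U-I = 12 → M
  i= 1: M-A = 12 → M
  i= 2: X-S =  5 → F
  i= 3: O-B = 13 → N
  i= 4: U-I = 12 → M
  i= 5: W-M = 10 → K
  i= 6: V-J = 12 → M
  i= 7: F-T = 12 → M
  i= 8: V-Q =  5 → F
  i= 9: A-N = 13 → N
  i=10: A-O = 12 → M
  i=11: G-W = 10 → K
  i=12: F-T = 12 → M
  i=13: B-P = 12 → M
  i=14: D-Y =  5 → F
  i=15: Z-M = 13 → N
  i=16: T-H = 12 → M
  i=17: X-N = 10 → K
  i=18: M-A = 12 → M
  i=19: A-O = 12 → M
  i=20: C-X =  5 → F
  i=21: Q-D = 13 → N
  i=22: B-P = 12 → M
  i=23: U-K = 10 → K
  i=24: Z-N = 12 → M
  i=25: C-Q = 12 → M
  i=26: A-V =  5 → F
  i=27: U-H = 13 → N
  i=28: F-T = 12 → M
  i=29: G-W = 10 → K
  i=30: X-L = 12 → M
  i=31: G-U = 12 → M
  shifts repeat with period 6: MMFNMK

MMFNMK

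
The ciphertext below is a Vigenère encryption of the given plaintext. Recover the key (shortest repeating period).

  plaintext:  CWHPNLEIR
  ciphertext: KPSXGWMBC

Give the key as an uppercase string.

ITL

  i= 0: K-C =  8 → I
  i= 1: P-W = 19 → T
  i= 2: S-H = 11 → L
  i= 3: X-P =  8 → I
  i= 4: G-N = 19 → T
  i= 5: W-L = 11 → L
  i= 6: M-E =  8 → I
  i= 7: B-I = 19 → T
  i= 8: C-R = 11 → L
  shifts repeat with period 3: ITL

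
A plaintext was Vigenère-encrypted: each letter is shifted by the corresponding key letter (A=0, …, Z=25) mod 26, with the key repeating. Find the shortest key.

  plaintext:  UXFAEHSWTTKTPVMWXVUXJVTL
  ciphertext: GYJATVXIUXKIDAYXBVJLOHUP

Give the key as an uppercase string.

  i= 0: G-U = 12 → M
  i= 1: Y-X =  1 → B
  i= 2: J-F =  4 → E
  i= 3: A-A =  0 → A
  i= 4: T-E = 15 → P
  i= 5: V-H = 14 → O
  i= 6: X-S =  5 → F
  i= 7: I-W = 12 → M
  i= 8: U-T =  1 → B
  i= 9: X-T =  4 → E
  i=10: K-K =  0 → A
  i=11: I-T = 15 → P
  i=12: D-P = 14 → O
  i=13: A-V =  5 → F
  i=14: Y-M = 12 → M
  i=15: X-W =  1 → B
  i=16: B-X =  4 → E
  i=17: V-V =  0 → A
  i=18: J-U = 15 → P
  i=19: L-X = 14 → O
  i=20: O-J =  5 → F
  i=21: H-V = 12 → M
  i=22: U-T =  1 → B
  i=23: P-L =  4 → E
  shifts repeat with period 7: MBEAPOF

MBEAPOF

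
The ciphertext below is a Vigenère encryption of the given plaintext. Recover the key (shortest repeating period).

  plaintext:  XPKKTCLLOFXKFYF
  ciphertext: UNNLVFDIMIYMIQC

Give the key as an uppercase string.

XYDBCDS

  i= 0: U-X = 23 → X
  i= 1: N-P = 24 → Y
  i= 2: N-K =  3 → D
  i= 3: L-K =  1 → B
  i= 4: V-T =  2 → C
  i= 5: F-C =  3 → D
  i= 6: D-L = 18 → S
  i= 7: I-L = 23 → X
  i= 8: M-O = 24 → Y
  i= 9: I-F =  3 → D
  i=10: Y-X =  1 → B
  i=11: M-K =  2 → C
  i=12: I-F =  3 → D
  i=13: Q-Y = 18 → S
  i=14: C-F = 23 → X
  shifts repeat with period 7: XYDBCDS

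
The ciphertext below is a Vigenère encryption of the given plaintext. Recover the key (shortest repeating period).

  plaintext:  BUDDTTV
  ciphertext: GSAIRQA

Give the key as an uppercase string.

FYX

  i= 0: G-B =  5 → F
  i= 1: S-U = 24 → Y
  i= 2: A-D = 23 → X
  i= 3: I-D =  5 → F
  i= 4: R-T = 24 → Y
  i= 5: Q-T = 23 → X
  i= 6: A-V =  5 → F
  shifts repeat with period 3: FYX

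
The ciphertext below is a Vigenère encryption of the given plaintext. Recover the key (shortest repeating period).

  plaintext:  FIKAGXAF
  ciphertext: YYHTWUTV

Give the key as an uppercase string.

  i= 0: Y-F = 19 → T
  i= 1: Y-I = 16 → Q
  i= 2: H-K = 23 → X
  i= 3: T-A = 19 → T
  i= 4: W-G = 16 → Q
  i= 5: U-X = 23 → X
  i= 6: T-A = 19 → T
  i= 7: V-F = 16 → Q
  shifts repeat with period 3: TQX

TQX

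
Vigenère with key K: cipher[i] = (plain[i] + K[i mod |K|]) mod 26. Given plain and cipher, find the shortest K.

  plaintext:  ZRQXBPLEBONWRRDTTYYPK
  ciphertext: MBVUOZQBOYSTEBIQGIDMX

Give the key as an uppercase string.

  i= 0: M-Z = 13 → N
  i= 1: B-R = 10 → K
  i= 2: V-Q =  5 → F
  i= 3: U-X = 23 → X
  i= 4: O-B = 13 → N
  i= 5: Z-P = 10 → K
  i= 6: Q-L =  5 → F
  i= 7: B-E = 23 → X
  i= 8: O-B = 13 → N
  i= 9: Y-O = 10 → K
  i=10: S-N =  5 → F
  i=11: T-W = 23 → X
  i=12: E-R = 13 → N
  i=13: B-R = 10 → K
  i=14: I-D =  5 → F
  i=15: Q-T = 23 → X
  i=16: G-T = 13 → N
  i=17: I-Y = 10 → K
  i=18: D-Y =  5 → F
  i=19: M-P = 23 → X
  i=20: X-K = 13 → N
  shifts repeat with period 4: NKFX

NKFX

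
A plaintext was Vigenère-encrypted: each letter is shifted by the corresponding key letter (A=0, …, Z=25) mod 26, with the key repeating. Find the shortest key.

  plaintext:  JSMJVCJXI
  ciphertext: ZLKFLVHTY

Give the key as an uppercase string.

  i= 0: Z-J = 16 → Q
  i= 1: L-S = 19 → T
  i= 2: K-M = 24 → Y
  i= 3: F-J = 22 → W
  i= 4: L-V = 16 → Q
  i= 5: V-C = 19 → T
  i= 6: H-J = 24 → Y
  i= 7: T-X = 22 → W
  i= 8: Y-I = 16 → Q
  shifts repeat with period 4: QTYW

QTYW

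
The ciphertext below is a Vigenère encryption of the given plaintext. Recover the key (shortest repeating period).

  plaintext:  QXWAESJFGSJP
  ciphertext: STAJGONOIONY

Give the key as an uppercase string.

CWEJ

  i= 0: S-Q =  2 → C
  i= 1: T-X = 22 → W
  i= 2: A-W =  4 → E
  i= 3: J-A =  9 → J
  i= 4: G-E =  2 → C
  i= 5: O-S = 22 → W
  i= 6: N-J =  4 → E
  i= 7: O-F =  9 → J
  i= 8: I-G =  2 → C
  i= 9: O-S = 22 → W
  i=10: N-J =  4 → E
  i=11: Y-P =  9 → J
  shifts repeat with period 4: CWEJ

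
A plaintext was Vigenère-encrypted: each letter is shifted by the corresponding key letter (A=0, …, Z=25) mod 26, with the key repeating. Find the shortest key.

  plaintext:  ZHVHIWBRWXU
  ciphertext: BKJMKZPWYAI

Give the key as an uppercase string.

CDOF

  i= 0: B-Z =  2 → C
  i= 1: K-H =  3 → D
  i= 2: J-V = 14 → O
  i= 3: M-H =  5 → F
  i= 4: K-I =  2 → C
  i= 5: Z-W =  3 → D
  i= 6: P-B = 14 → O
  i= 7: W-R =  5 → F
  i= 8: Y-W =  2 → C
  i= 9: A-X =  3 → D
  i=10: I-U = 14 → O
  shifts repeat with period 4: CDOF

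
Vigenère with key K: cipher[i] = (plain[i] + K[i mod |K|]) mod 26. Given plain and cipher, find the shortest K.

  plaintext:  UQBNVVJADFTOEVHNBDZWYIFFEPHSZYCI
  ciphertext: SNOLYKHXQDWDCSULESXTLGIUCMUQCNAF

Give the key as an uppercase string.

  i= 0: S-U = 24 → Y
  i= 1: N-Q = 23 → X
  i= 2: O-B = 13 → N
  i= 3: L-N = 24 → Y
  i= 4: Y-V =  3 → D
  i= 5: K-V = 15 → P
  i= 6: H-J = 24 → Y
  i= 7: X-A = 23 → X
  i= 8: Q-D = 13 → N
  i= 9: D-F = 24 → Y
  i=10: W-T =  3 → D
  i=11: D-O = 15 → P
  i=12: C-E = 24 → Y
  i=13: S-V = 23 → X
  i=14: U-H = 13 → N
  i=15: L-N = 24 → Y
  i=16: E-B =  3 → D
  i=17: S-D = 15 → P
  i=18: X-Z = 24 → Y
  i=19: T-W = 23 → X
  i=20: L-Y = 13 → N
  i=21: G-I = 24 → Y
  i=22: I-F =  3 → D
  i=23: U-F = 15 → P
  i=24: C-E = 24 → Y
  i=25: M-P = 23 → X
  i=26: U-H = 13 → N
  i=27: Q-S = 24 → Y
  i=28: C-Z =  3 → D
  i=29: N-Y = 15 → P
  i=30: A-C = 24 → Y
  i=31: F-I = 23 → X
  shifts repeat with period 6: YXNYDP

YXNYDP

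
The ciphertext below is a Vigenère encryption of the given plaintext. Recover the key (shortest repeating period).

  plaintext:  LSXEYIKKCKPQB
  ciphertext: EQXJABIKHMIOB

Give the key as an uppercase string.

  i= 0: E-L = 19 → T
  i= 1: Q-S = 24 → Y
  i= 2: X-X =  0 → A
  i= 3: J-E =  5 → F
  i= 4: A-Y =  2 → C
  i= 5: B-I = 19 → T
  i= 6: I-K = 24 → Y
  i= 7: K-K =  0 → A
  i= 8: H-C =  5 → F
  i= 9: M-K =  2 → C
  i=10: I-P = 19 → T
  i=11: O-Q = 24 → Y
  i=12: B-B =  0 → A
  shifts repeat with period 5: TYAFC

TYAFC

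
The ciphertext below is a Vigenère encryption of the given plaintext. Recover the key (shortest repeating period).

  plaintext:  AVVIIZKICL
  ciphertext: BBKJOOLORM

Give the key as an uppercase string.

  i= 0: B-A =  1 → B
  i= 1: B-V =  6 → G
  i= 2: K-V = 15 → P
  i= 3: J-I =  1 → B
  i= 4: O-I =  6 → G
  i= 5: O-Z = 15 → P
  i= 6: L-K =  1 → B
  i= 7: O-I =  6 → G
  i= 8: R-C = 15 → P
  i= 9: M-L =  1 → B
  shifts repeat with period 3: BGP

BGP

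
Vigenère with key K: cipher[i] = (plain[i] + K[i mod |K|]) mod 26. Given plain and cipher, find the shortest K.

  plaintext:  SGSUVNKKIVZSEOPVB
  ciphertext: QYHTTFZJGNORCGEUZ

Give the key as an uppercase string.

YSPZ

  i= 0: Q-S = 24 → Y
  i= 1: Y-G = 18 → S
  i= 2: H-S = 15 → P
  i= 3: T-U = 25 → Z
  i= 4: T-V = 24 → Y
  i= 5: F-N = 18 → S
  i= 6: Z-K = 15 → P
  i= 7: J-K = 25 → Z
  i= 8: G-I = 24 → Y
  i= 9: N-V = 18 → S
  i=10: O-Z = 15 → P
  i=11: R-S = 25 → Z
  i=12: C-E = 24 → Y
  i=13: G-O = 18 → S
  i=14: E-P = 15 → P
  i=15: U-V = 25 → Z
  i=16: Z-B = 24 → Y
  shifts repeat with period 4: YSPZ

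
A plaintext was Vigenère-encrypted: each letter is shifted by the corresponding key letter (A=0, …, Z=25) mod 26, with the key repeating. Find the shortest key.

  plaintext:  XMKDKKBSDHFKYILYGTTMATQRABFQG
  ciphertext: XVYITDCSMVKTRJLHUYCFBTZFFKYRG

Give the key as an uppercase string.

  i= 0: X-X =  0 → A
  i= 1: V-M =  9 → J
  i= 2: Y-K = 14 → O
  i= 3: I-D =  5 → F
  i= 4: T-K =  9 → J
  i= 5: D-K = 19 → T
  i= 6: C-B =  1 → B
  i= 7: S-S =  0 → A
  i= 8: M-D =  9 → J
  i= 9: V-H = 14 → O
  i=10: K-F =  5 → F
  i=11: T-K =  9 → J
  i=12: R-Y = 19 → T
  i=13: J-I =  1 → B
  i=14: L-L =  0 → A
  i=15: H-Y =  9 → J
  i=16: U-G = 14 → O
  i=17: Y-T =  5 → F
  i=18: C-T =  9 → J
  i=19: F-M = 19 → T
  i=20: B-A =  1 → B
  i=21: T-T =  0 → A
  i=22: Z-Q =  9 → J
  i=23: F-R = 14 → O
  i=24: F-A =  5 → F
  i=25: K-B =  9 → J
  i=26: Y-F = 19 → T
  i=27: R-Q =  1 → B
  i=28: G-G =  0 → A
  shifts repeat with period 7: AJOFJTB

AJOFJTB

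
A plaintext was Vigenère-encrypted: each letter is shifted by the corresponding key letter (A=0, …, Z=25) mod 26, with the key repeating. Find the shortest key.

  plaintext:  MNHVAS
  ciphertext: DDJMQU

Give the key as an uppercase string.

RQC

  i= 0: D-M = 17 → R
  i= 1: D-N = 16 → Q
  i= 2: J-H =  2 → C
  i= 3: M-V = 17 → R
  i= 4: Q-A = 16 → Q
  i= 5: U-S =  2 → C
  shifts repeat with period 3: RQC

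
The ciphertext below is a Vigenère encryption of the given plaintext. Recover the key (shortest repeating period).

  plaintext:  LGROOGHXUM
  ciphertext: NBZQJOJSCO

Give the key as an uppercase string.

  i= 0: N-L =  2 → C
  i= 1: B-G = 21 → V
  i= 2: Z-R =  8 → I
  i= 3: Q-O =  2 → C
  i= 4: J-O = 21 → V
  i= 5: O-G =  8 → I
  i= 6: J-H =  2 → C
  i= 7: S-X = 21 → V
  i= 8: C-U =  8 → I
  i= 9: O-M =  2 → C
  shifts repeat with period 3: CVI

CVI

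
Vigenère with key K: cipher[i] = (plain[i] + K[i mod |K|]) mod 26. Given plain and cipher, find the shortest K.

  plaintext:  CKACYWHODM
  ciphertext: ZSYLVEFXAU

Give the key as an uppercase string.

XIYJ

  i= 0: Z-C = 23 → X
  i= 1: S-K =  8 → I
  i= 2: Y-A = 24 → Y
  i= 3: L-C =  9 → J
  i= 4: V-Y = 23 → X
  i= 5: E-W =  8 → I
  i= 6: F-H = 24 → Y
  i= 7: X-O =  9 → J
  i= 8: A-D = 23 → X
  i= 9: U-M =  8 → I
  shifts repeat with period 4: XIYJ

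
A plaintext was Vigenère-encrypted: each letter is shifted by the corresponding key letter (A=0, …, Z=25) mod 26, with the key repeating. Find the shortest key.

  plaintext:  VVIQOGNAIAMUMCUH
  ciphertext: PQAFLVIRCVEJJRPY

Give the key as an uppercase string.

UVSPXPVR

  i= 0: P-V = 20 → U
  i= 1: Q-V = 21 → V
  i= 2: A-I = 18 → S
  i= 3: F-Q = 15 → P
  i= 4: L-O = 23 → X
  i= 5: V-G = 15 → P
  i= 6: I-N = 21 → V
  i= 7: R-A = 17 → R
  i= 8: C-I = 20 → U
  i= 9: V-A = 21 → V
  i=10: E-M = 18 → S
  i=11: J-U = 15 → P
  i=12: J-M = 23 → X
  i=13: R-C = 15 → P
  i=14: P-U = 21 → V
  i=15: Y-H = 17 → R
  shifts repeat with period 8: UVSPXPVR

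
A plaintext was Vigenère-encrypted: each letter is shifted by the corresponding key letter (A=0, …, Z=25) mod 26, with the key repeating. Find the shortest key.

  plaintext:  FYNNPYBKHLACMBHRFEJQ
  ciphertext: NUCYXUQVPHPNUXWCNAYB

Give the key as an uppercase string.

IWPL

  i= 0: N-F =  8 → I
  i= 1: U-Y = 22 → W
  i= 2: C-N = 15 → P
  i= 3: Y-N = 11 → L
  i= 4: X-P =  8 → I
  i= 5: U-Y = 22 → W
  i= 6: Q-B = 15 → P
  i= 7: V-K = 11 → L
  i= 8: P-H =  8 → I
  i= 9: H-L = 22 → W
  i=10: P-A = 15 → P
  i=11: N-C = 11 → L
  i=12: U-M =  8 → I
  i=13: X-B = 22 → W
  i=14: W-H = 15 → P
  i=15: C-R = 11 → L
  i=16: N-F =  8 → I
  i=17: A-E = 22 → W
  i=18: Y-J = 15 → P
  i=19: B-Q = 11 → L
  shifts repeat with period 4: IWPL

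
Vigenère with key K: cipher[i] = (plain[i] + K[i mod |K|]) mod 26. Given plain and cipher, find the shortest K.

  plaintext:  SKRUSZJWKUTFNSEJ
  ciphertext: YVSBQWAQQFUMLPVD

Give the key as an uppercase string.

GLBHYXRU

  i= 0: Y-S =  6 → G
  i= 1: V-K = 11 → L
  i= 2: S-R =  1 → B
  i= 3: B-U =  7 → H
  i= 4: Q-S = 24 → Y
  i= 5: W-Z = 23 → X
  i= 6: A-J = 17 → R
  i= 7: Q-W = 20 → U
  i= 8: Q-K =  6 → G
  i= 9: F-U = 11 → L
  i=10: U-T =  1 → B
  i=11: M-F =  7 → H
  i=12: L-N = 24 → Y
  i=13: P-S = 23 → X
  i=14: V-E = 17 → R
  i=15: D-J = 20 → U
  shifts repeat with period 8: GLBHYXRU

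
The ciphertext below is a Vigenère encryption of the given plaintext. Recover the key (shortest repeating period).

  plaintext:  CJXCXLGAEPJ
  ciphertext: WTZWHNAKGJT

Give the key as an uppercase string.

UKC

  i= 0: W-C = 20 → U
  i= 1: T-J = 10 → K
  i= 2: Z-X =  2 → C
  i= 3: W-C = 20 → U
  i= 4: H-X = 10 → K
  i= 5: N-L =  2 → C
  i= 6: A-G = 20 → U
  i= 7: K-A = 10 → K
  i= 8: G-E =  2 → C
  i= 9: J-P = 20 → U
  i=10: T-J = 10 → K
  shifts repeat with period 3: UKC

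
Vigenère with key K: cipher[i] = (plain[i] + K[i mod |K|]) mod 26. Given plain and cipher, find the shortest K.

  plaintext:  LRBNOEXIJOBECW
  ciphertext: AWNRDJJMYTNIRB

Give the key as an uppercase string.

PFME

  i= 0: A-L = 15 → P
  i= 1: W-R =  5 → F
  i= 2: N-B = 12 → M
  i= 3: R-N =  4 → E
  i= 4: D-O = 15 → P
  i= 5: J-E =  5 → F
  i= 6: J-X = 12 → M
  i= 7: M-I =  4 → E
  i= 8: Y-J = 15 → P
  i= 9: T-O =  5 → F
  i=10: N-B = 12 → M
  i=11: I-E =  4 → E
  i=12: R-C = 15 → P
  i=13: B-W =  5 → F
  shifts repeat with period 4: PFME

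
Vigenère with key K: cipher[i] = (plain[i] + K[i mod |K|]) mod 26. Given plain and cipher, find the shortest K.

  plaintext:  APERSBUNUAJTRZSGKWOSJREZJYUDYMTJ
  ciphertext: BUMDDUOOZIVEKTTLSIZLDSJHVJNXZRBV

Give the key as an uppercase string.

BFIMLTU

  i= 0: B-A =  1 → B
  i= 1: U-P =  5 → F
  i= 2: M-E =  8 → I
  i= 3: D-R = 12 → M
  i= 4: D-S = 11 → L
  i= 5: U-B = 19 → T
  i= 6: O-U = 20 → U
  i= 7: O-N =  1 → B
  i= 8: Z-U =  5 → F
  i= 9: I-A =  8 → I
  i=10: V-J = 12 → M
  i=11: E-T = 11 → L
  i=12: K-R = 19 → T
  i=13: T-Z = 20 → U
  i=14: T-S =  1 → B
  i=15: L-G =  5 → F
  i=16: S-K =  8 → I
  i=17: I-W = 12 → M
  i=18: Z-O = 11 → L
  i=19: L-S = 19 → T
  i=20: D-J = 20 → U
  i=21: S-R =  1 → B
  i=22: J-E =  5 → F
  i=23: H-Z =  8 → I
  i=24: V-J = 12 → M
  i=25: J-Y = 11 → L
  i=26: N-U = 19 → T
  i=27: X-D = 20 → U
  i=28: Z-Y =  1 → B
  i=29: R-M =  5 → F
  i=30: B-T =  8 → I
  i=31: V-J = 12 → M
  shifts repeat with period 7: BFIMLTU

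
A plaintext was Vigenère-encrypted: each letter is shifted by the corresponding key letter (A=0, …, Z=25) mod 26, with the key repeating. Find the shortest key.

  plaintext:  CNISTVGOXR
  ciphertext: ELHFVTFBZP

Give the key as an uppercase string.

  i= 0: E-C =  2 → C
  i= 1: L-N = 24 → Y
  i= 2: H-I = 25 → Z
  i= 3: F-S = 13 → N
  i= 4: V-T =  2 → C
  i= 5: T-V = 24 → Y
  i= 6: F-G = 25 → Z
  i= 7: B-O = 13 → N
  i= 8: Z-X =  2 → C
  i= 9: P-R = 24 → Y
  shifts repeat with period 4: CYZN

CYZN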